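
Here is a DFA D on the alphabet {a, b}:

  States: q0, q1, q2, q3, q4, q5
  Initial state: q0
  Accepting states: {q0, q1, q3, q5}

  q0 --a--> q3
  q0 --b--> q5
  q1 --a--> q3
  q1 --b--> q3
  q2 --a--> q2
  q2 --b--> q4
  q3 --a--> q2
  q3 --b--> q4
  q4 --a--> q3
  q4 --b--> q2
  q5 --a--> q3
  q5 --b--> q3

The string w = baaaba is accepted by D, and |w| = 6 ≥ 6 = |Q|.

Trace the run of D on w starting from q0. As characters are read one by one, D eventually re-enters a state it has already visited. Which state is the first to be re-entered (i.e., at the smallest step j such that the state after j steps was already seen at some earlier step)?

q2

State sequence: q0 -b-> q5 -a-> q3 -a-> q2 -a-> q2 -b-> q4 -a-> q3
First repeat at step 4: q2 was already visited.

The earliest repeat is at step j = 4: D is in q2, which it already visited at step i = 3.
With |Q| = 6, pigeonhole forces a state repeat no later than step 6; the substring read between the first and second visits to that state can be pumped.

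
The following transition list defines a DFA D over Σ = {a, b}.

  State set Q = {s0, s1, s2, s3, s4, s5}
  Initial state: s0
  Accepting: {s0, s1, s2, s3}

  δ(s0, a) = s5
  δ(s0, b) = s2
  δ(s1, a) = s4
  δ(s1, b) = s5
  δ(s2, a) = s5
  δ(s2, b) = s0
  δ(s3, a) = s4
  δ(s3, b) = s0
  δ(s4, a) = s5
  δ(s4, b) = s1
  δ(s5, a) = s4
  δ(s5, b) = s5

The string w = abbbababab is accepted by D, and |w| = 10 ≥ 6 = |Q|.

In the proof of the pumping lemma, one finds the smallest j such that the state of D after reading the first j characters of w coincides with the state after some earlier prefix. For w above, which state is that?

s5

Run of D on w = a b b b a b a b a b:
  step 0: s0  (start)
  step 1: s5  (read a: s0→s5)
  step 2: s5  (read b: s5→s5)   ← first repeat (s5 seen earlier)
  step 3: s5  (read b: s5→s5)
  step 4: s5  (read b: s5→s5)
  step 5: s4  (read a: s5→s4)
  step 6: s1  (read b: s4→s1)
  step 7: s4  (read a: s1→s4)
  step 8: s1  (read b: s4→s1)
  step 9: s4  (read a: s1→s4)
  step 10: s1  (read b: s4→s1)

The earliest repeat is at step j = 2: D is in s5, which it already visited at step i = 1.
With |Q| = 6, pigeonhole forces a state repeat no later than step 6; the substring read between the first and second visits to that state can be pumped.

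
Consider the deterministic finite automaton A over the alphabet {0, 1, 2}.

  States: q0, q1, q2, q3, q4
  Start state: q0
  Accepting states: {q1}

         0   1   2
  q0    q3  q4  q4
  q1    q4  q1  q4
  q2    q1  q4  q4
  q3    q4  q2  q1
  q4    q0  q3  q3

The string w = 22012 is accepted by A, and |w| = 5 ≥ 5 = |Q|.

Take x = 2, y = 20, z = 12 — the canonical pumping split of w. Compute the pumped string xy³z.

220202012

xy^3z = 2·20·20·20·12 = 220202012.
Reading y = 20 takes A from q4 back to q4, so after x·y·y·y the machine is still in q4, and z then leads to the accepting state q1. Hence 220202012 ∈ L(A).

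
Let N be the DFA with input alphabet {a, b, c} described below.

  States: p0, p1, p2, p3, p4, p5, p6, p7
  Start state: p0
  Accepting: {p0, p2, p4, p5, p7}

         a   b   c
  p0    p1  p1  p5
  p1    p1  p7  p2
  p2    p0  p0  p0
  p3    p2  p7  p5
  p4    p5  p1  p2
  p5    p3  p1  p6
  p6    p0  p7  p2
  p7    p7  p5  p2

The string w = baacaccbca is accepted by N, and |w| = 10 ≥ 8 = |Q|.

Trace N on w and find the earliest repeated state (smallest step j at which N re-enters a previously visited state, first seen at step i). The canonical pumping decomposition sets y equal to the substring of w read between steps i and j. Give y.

State sequence: p0 -b-> p1 -a-> p1 -a-> p1 -c-> p2 -a-> p0 -c-> p5 -c-> p6 -b-> p7 -c-> p2 -a-> p0
First repeat at step 2: p1 was already visited.

So i = 1, j = 2, giving x = w[0:1] = b, y = w[1:2] = a, z = w[2:10] = acaccbca.
Check: |xy| = 2 ≤ 8 and |y| = 1 ≥ 1. Reading y takes N from p1 back to p1, so every xyⁱz is accepted.

a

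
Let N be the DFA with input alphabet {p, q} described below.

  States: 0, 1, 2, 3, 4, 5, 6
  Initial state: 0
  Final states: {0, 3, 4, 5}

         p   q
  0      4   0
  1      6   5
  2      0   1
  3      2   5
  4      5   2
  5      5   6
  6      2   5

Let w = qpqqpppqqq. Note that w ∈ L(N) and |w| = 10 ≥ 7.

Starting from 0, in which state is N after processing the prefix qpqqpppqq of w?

Run of N on the first 9 characters of w = q p q q p p p q q:
  step 0: 0  (start)
  step 1: 0  (read q: 0→0)
  step 2: 4  (read p: 0→4)
  step 3: 2  (read q: 4→2)
  step 4: 1  (read q: 2→1)
  step 5: 6  (read p: 1→6)
  step 6: 2  (read p: 6→2)
  step 7: 0  (read p: 2→0)
  step 8: 0  (read q: 0→0)
  step 9: 0  (read q: 0→0)

After reading 9 characters, N is in state 0.

0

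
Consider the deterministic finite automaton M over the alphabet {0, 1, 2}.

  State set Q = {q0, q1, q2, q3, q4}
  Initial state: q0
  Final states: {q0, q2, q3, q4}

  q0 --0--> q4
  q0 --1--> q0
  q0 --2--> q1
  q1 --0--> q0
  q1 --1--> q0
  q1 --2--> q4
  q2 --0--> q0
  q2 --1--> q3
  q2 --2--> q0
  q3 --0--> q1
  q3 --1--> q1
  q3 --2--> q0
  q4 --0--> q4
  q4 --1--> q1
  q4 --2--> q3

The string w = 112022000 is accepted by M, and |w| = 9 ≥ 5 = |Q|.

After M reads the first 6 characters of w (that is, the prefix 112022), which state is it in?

q4

Run of M on the first 6 characters of w = 1 1 2 0 2 2:
  step 0: q0  (start)
  step 1: q0  (read 1: q0→q0)
  step 2: q0  (read 1: q0→q0)
  step 3: q1  (read 2: q0→q1)
  step 4: q0  (read 0: q1→q0)
  step 5: q1  (read 2: q0→q1)
  step 6: q4  (read 2: q1→q4)

After reading 6 characters, M is in state q4.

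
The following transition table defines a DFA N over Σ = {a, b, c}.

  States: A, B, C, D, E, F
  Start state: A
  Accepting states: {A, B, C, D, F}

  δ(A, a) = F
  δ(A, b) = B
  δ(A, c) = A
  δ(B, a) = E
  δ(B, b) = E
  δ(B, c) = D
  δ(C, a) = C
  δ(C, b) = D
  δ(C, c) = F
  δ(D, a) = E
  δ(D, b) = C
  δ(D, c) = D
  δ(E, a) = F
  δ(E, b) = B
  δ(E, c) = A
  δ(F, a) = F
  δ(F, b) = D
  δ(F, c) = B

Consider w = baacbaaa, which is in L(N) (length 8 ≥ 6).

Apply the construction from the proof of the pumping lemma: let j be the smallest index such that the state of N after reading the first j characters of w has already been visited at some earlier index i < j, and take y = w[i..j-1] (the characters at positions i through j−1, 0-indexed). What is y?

State sequence: A -b-> B -a-> E -a-> F -c-> B -b-> E -a-> F -a-> F -a-> F
First repeat at step 4: B was already visited.

So i = 1, j = 4, giving x = w[0:1] = b, y = w[1:4] = aac, z = w[4:8] = baaa.
Check: |xy| = 4 ≤ 6 and |y| = 3 ≥ 1. Reading y takes N from B back to B, so every xyⁱz is accepted.

aac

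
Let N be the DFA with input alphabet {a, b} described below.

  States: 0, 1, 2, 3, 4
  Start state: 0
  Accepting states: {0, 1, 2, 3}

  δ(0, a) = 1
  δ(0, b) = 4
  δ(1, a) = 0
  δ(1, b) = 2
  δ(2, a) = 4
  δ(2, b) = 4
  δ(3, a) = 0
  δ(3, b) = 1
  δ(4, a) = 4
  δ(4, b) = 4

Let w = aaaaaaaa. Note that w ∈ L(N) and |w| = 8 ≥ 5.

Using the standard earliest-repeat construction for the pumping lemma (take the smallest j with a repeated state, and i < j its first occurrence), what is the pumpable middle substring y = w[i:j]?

aa

State sequence: 0 -a-> 1 -a-> 0 -a-> 1 -a-> 0 -a-> 1 -a-> 0 -a-> 1 -a-> 0
First repeat at step 2: 0 was already visited.

So i = 0, j = 2, giving x = w[0:0] = ε, y = w[0:2] = aa, z = w[2:8] = aaaaaa.
Check: |xy| = 2 ≤ 5 and |y| = 2 ≥ 1. Reading y takes N from 0 back to 0, so every xyⁱz is accepted.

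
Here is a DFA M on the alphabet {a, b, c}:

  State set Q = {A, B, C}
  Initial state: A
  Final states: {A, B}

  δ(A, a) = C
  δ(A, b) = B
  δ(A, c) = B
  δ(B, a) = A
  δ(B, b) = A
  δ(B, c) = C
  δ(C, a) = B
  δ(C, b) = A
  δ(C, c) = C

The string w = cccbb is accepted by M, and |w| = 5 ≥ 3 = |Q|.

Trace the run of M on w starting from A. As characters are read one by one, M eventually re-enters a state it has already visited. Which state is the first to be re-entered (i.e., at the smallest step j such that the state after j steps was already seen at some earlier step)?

State sequence: A -c-> B -c-> C -c-> C -b-> A -b-> B
First repeat at step 3: C was already visited.

The earliest repeat is at step j = 3: M is in C, which it already visited at step i = 2.
Since M has 3 states, any run of length ≥ 3 visits 3+1 states, so by pigeonhole some state repeats within the first 3 steps — that repeat gives the pumpable loop.

C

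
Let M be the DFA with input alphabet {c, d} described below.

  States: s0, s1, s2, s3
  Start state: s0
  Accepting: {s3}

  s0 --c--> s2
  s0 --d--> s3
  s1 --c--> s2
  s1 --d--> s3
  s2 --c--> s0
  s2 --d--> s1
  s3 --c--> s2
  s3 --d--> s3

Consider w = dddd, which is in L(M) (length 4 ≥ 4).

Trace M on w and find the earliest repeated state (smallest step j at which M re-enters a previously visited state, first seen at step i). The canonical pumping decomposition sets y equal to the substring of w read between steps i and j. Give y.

d

Run of M on w = d d d d:
  step 0: s0  (start)
  step 1: s3  (read d: s0→s3)
  step 2: s3  (read d: s3→s3)   ← first repeat (s3 seen earlier)
  step 3: s3  (read d: s3→s3)
  step 4: s3  (read d: s3→s3)

So i = 1, j = 2, giving x = w[0:1] = d, y = w[1:2] = d, z = w[2:4] = dd.
Check: |xy| = 2 ≤ 4 and |y| = 1 ≥ 1. Reading y takes M from s3 back to s3, so every xyⁱz is accepted.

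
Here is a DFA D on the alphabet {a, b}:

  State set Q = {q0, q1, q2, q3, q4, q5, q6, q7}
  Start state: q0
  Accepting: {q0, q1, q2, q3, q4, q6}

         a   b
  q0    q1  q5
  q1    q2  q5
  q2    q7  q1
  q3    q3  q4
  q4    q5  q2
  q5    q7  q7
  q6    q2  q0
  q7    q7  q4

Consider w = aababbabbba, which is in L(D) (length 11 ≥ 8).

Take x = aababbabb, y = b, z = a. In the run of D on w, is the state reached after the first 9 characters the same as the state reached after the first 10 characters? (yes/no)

State sequence: q0 -a-> q1 -a-> q2 -b-> q1 -a-> q2 -b-> q1 -b-> q5 -a-> q7 -b-> q4 -b-> q2 -b-> q1

After x (step 9): q2. After xy (step 10): q1.
They differ (q2 ≠ q1), so y is not a cycle from the state after x; this split is not the one the pumping-lemma construction produces, and pumping y need not keep the string in L(D).

no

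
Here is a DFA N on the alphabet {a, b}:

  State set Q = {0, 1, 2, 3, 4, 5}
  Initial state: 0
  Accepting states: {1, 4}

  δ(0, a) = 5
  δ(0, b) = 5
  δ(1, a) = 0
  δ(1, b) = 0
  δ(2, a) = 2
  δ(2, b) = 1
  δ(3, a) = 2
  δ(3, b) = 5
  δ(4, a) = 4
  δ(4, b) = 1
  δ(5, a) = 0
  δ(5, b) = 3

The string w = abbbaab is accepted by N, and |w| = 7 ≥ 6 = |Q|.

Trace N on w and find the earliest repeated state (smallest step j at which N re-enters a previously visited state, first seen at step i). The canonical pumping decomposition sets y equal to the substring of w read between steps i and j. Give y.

Run of N on w = a b b b a a b:
  step 0: 0  (start)
  step 1: 5  (read a: 0→5)
  step 2: 3  (read b: 5→3)
  step 3: 5  (read b: 3→5)   ← first repeat (5 seen earlier)
  step 4: 3  (read b: 5→3)
  step 5: 2  (read a: 3→2)
  step 6: 2  (read a: 2→2)
  step 7: 1  (read b: 2→1)

So i = 1, j = 3, giving x = w[0:1] = a, y = w[1:3] = bb, z = w[3:7] = baab.
Check: |xy| = 3 ≤ 6 and |y| = 2 ≥ 1. Reading y takes N from 5 back to 5, so every xyⁱz is accepted.
Pumping length from the standard proof: p = 6 (the number of states). The repeated state found above gives |xy| = j ≤ 6 and |y| = j − i ≥ 1.

bb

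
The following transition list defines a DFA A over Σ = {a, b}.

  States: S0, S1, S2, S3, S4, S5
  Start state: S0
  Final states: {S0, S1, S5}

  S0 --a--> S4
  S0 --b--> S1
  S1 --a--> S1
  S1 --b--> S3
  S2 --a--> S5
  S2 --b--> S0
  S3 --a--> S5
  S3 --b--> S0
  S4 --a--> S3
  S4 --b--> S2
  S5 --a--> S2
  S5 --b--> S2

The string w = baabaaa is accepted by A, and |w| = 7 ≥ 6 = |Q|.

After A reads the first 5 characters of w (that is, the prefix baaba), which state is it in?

Run of A on the first 5 characters of w = b a a b a:
  step 0: S0  (start)
  step 1: S1  (read b: S0→S1)
  step 2: S1  (read a: S1→S1)
  step 3: S1  (read a: S1→S1)
  step 4: S3  (read b: S1→S3)
  step 5: S5  (read a: S3→S5)

After reading 5 characters, A is in state S5.
(This kind of state-tracing is the core of the pumping-lemma construction: with 6 states, pigeonhole forces a repeat within the first 6 steps.)

S5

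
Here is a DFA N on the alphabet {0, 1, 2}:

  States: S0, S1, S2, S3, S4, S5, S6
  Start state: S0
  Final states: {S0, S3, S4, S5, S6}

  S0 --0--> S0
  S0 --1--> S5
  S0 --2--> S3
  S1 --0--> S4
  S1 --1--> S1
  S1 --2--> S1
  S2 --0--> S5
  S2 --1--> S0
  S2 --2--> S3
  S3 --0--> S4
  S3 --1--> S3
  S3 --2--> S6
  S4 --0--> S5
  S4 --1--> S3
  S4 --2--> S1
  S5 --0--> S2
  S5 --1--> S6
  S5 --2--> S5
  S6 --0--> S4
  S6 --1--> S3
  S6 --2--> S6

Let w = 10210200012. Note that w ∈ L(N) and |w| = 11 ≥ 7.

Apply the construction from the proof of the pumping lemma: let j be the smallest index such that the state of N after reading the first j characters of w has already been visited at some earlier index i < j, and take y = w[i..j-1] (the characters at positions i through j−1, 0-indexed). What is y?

Run of N on w = 1 0 2 1 0 2 0 0 0 1 2:
  step 0: S0  (start)
  step 1: S5  (read 1: S0→S5)
  step 2: S2  (read 0: S5→S2)
  step 3: S3  (read 2: S2→S3)
  step 4: S3  (read 1: S3→S3)   ← first repeat (S3 seen earlier)
  step 5: S4  (read 0: S3→S4)
  step 6: S1  (read 2: S4→S1)
  step 7: S4  (read 0: S1→S4)
  step 8: S5  (read 0: S4→S5)
  step 9: S2  (read 0: S5→S2)
  step 10: S0  (read 1: S2→S0)
  step 11: S3  (read 2: S0→S3)

So i = 3, j = 4, giving x = w[0:3] = 102, y = w[3:4] = 1, z = w[4:11] = 0200012.
Check: |xy| = 4 ≤ 7 and |y| = 1 ≥ 1. Reading y takes N from S3 back to S3, so every xyⁱz is accepted.
With |Q| = 7, pigeonhole forces a state repeat no later than step 7; the substring read between the first and second visits to that state can be pumped.

1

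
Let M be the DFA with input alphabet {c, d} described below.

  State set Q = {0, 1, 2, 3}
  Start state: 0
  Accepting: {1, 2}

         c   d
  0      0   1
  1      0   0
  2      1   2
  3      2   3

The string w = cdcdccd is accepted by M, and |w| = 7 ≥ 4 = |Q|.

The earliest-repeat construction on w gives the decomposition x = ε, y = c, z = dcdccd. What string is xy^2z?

ccdcdccd

xy^2z = ε·c·c·dcdccd = ccdcdccd.
Reading y = c takes M from 0 back to 0, so after x·y·y the machine is still in 0, and z then leads to the accepting state 1. Hence ccdcdccd ∈ L(M).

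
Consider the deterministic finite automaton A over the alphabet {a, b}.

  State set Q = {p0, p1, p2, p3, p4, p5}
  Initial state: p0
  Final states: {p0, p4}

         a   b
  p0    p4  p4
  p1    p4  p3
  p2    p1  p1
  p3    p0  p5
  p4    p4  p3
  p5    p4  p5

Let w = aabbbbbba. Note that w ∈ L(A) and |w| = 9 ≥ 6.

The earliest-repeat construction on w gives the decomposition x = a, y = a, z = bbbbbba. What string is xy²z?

xy^2z = a·a·a·bbbbbba = aaabbbbbba.
Reading y = a takes A from p4 back to p4, so after x·y·y the machine is still in p4, and z then leads to the accepting state p4. Hence aaabbbbbba ∈ L(A).

aaabbbbbba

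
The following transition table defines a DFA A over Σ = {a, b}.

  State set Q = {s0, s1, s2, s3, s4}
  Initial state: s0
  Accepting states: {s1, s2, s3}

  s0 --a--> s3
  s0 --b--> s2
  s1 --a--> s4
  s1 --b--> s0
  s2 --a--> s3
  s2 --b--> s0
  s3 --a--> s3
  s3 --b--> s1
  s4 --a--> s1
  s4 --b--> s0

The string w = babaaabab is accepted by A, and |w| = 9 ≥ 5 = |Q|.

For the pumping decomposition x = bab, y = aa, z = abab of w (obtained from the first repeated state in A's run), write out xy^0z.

bababab

xy⁰z = xz = bab·abab = bababab.
Reading y = aa takes A from s1 back to s1, so after x the machine is still in s1, and z then leads to the accepting state s1. Hence bababab ∈ L(A).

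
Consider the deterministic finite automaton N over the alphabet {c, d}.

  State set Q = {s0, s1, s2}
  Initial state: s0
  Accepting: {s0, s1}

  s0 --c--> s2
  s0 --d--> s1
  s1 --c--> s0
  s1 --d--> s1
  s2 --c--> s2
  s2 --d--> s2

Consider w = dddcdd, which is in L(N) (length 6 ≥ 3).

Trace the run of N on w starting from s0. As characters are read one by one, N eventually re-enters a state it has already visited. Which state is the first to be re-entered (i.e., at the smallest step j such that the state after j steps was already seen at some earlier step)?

Run of N on w = d d d c d d:
  step 0: s0  (start)
  step 1: s1  (read d: s0→s1)
  step 2: s1  (read d: s1→s1)   ← first repeat (s1 seen earlier)
  step 3: s1  (read d: s1→s1)
  step 4: s0  (read c: s1→s0)
  step 5: s1  (read d: s0→s1)
  step 6: s1  (read d: s1→s1)

The earliest repeat is at step j = 2: N is in s1, which it already visited at step i = 1.

s1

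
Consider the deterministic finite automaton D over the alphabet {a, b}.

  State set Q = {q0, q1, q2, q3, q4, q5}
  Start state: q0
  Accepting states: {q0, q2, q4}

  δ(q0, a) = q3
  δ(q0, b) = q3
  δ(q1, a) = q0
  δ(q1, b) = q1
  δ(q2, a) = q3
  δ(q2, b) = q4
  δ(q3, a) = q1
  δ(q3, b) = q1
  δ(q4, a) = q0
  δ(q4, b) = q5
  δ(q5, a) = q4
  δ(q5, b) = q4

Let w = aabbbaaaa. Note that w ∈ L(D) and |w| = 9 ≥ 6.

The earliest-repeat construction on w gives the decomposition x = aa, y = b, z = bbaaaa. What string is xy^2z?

aabbbbaaaa

xy^2z = aa·b·b·bbaaaa = aabbbbaaaa.
Reading y = b takes D from q1 back to q1, so after x·y·y the machine is still in q1, and z then leads to the accepting state q0. Hence aabbbbaaaa ∈ L(D).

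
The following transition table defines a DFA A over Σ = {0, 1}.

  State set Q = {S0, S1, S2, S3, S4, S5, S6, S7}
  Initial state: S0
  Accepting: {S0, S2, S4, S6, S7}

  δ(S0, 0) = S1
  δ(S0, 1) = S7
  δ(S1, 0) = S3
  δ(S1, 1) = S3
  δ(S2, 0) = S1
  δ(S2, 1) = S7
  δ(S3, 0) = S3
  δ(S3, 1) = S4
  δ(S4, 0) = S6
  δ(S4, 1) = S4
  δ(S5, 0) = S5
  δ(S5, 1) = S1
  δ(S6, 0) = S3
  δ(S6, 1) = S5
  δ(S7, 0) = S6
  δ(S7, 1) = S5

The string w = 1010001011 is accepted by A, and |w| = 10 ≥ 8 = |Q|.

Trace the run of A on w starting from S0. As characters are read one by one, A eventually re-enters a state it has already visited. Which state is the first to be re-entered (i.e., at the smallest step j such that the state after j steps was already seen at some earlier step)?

S5

State sequence: S0 -1-> S7 -0-> S6 -1-> S5 -0-> S5 -0-> S5 -0-> S5 -1-> S1 -0-> S3 -1-> S4 -1-> S4
First repeat at step 4: S5 was already visited.

The earliest repeat is at step j = 4: A is in S5, which it already visited at step i = 3.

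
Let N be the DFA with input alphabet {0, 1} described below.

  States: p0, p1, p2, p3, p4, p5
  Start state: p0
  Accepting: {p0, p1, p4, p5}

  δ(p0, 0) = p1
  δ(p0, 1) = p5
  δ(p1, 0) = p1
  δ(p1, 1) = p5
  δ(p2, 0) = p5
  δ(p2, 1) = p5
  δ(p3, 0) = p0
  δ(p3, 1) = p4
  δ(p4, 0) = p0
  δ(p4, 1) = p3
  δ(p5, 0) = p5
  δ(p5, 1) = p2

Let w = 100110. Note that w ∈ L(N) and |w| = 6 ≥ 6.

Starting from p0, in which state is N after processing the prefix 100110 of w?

Run of N on the first 6 characters of w = 1 0 0 1 1 0:
  step 0: p0  (start)
  step 1: p5  (read 1: p0→p5)
  step 2: p5  (read 0: p5→p5)
  step 3: p5  (read 0: p5→p5)
  step 4: p2  (read 1: p5→p2)
  step 5: p5  (read 1: p2→p5)
  step 6: p5  (read 0: p5→p5)

After reading 6 characters, N is in state p5.

p5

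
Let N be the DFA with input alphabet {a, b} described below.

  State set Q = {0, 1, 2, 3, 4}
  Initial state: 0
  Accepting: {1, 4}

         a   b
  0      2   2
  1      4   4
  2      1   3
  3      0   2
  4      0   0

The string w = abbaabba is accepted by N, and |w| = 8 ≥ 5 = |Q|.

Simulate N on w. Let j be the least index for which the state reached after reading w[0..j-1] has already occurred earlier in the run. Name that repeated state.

Run of N on w = a b b a a b b a:
  step 0: 0  (start)
  step 1: 2  (read a: 0→2)
  step 2: 3  (read b: 2→3)
  step 3: 2  (read b: 3→2)   ← first repeat (2 seen earlier)
  step 4: 1  (read a: 2→1)
  step 5: 4  (read a: 1→4)
  step 6: 0  (read b: 4→0)
  step 7: 2  (read b: 0→2)
  step 8: 1  (read a: 2→1)

The earliest repeat is at step j = 3: N is in 2, which it already visited at step i = 1.
Since N has 5 states, any run of length ≥ 5 visits 5+1 states, so by pigeonhole some state repeats within the first 5 steps — that repeat gives the pumpable loop.

2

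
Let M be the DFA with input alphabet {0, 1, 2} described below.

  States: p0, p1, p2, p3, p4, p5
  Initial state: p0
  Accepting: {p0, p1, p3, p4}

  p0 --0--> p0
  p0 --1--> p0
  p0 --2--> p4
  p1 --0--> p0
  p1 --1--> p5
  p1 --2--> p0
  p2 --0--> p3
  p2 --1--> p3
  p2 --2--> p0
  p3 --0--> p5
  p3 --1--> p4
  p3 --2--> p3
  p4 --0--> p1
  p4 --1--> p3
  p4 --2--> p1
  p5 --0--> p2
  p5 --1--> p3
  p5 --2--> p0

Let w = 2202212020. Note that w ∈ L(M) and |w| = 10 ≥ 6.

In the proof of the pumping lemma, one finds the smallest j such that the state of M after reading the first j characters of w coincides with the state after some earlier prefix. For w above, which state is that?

p0

State sequence: p0 -2-> p4 -2-> p1 -0-> p0 -2-> p4 -2-> p1 -1-> p5 -2-> p0 -0-> p0 -2-> p4 -0-> p1
First repeat at step 3: p0 was already visited.

The earliest repeat is at step j = 3: M is in p0, which it already visited at step i = 0.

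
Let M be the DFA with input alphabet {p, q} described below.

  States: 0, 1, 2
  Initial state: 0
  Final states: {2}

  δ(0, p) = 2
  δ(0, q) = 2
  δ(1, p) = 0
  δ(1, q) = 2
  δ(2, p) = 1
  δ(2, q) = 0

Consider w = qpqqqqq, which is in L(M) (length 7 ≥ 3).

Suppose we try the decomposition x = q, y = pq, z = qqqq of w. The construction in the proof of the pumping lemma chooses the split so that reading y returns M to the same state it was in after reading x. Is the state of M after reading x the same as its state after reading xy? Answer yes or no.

yes

Run of M on the first 3 characters of w = q p q:
  step 0: 0  (start)
  step 1: 2  (read q: 0→2)
  step 2: 1  (read p: 2→1)
  step 3: 2  (read q: 1→2)

After x (step 1): 2. After xy (step 3): 2.
They match, so y = pq drives M around a cycle from 2 back to itself; pumping y any number of times keeps M in 2 before reading z, and xyⁱz ∈ L(M) for every i ≥ 0.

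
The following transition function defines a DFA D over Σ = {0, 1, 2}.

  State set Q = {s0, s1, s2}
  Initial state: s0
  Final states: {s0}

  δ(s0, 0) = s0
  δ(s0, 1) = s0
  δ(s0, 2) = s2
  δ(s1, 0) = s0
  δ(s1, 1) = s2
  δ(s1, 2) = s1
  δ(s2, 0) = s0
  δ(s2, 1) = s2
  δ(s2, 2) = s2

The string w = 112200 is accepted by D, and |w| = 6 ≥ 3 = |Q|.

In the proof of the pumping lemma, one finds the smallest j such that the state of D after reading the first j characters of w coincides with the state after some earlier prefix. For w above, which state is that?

Run of D on w = 1 1 2 2 0 0:
  step 0: s0  (start)
  step 1: s0  (read 1: s0→s0)   ← first repeat (s0 seen earlier)
  step 2: s0  (read 1: s0→s0)
  step 3: s2  (read 2: s0→s2)
  step 4: s2  (read 2: s2→s2)
  step 5: s0  (read 0: s2→s0)
  step 6: s0  (read 0: s0→s0)

The earliest repeat is at step j = 1: D is in s0, which it already visited at step i = 0.
Since D has 3 states, any run of length ≥ 3 visits 3+1 states, so by pigeonhole some state repeats within the first 3 steps — that repeat gives the pumpable loop.

s0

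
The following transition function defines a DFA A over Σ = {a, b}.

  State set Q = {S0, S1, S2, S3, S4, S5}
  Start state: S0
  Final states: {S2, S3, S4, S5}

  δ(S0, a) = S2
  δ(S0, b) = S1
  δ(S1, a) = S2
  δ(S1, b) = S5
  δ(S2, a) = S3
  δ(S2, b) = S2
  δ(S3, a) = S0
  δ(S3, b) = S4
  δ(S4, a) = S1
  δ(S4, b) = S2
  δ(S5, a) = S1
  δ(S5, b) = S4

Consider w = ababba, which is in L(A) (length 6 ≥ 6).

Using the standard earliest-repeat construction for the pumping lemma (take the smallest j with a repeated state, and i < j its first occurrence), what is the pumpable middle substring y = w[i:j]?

b

State sequence: S0 -a-> S2 -b-> S2 -a-> S3 -b-> S4 -b-> S2 -a-> S3
First repeat at step 2: S2 was already visited.

So i = 1, j = 2, giving x = w[0:1] = a, y = w[1:2] = b, z = w[2:6] = abba.
Check: |xy| = 2 ≤ 6 and |y| = 1 ≥ 1. Reading y takes A from S2 back to S2, so every xyⁱz is accepted.
With |Q| = 6, pigeonhole forces a state repeat no later than step 6; the substring read between the first and second visits to that state can be pumped.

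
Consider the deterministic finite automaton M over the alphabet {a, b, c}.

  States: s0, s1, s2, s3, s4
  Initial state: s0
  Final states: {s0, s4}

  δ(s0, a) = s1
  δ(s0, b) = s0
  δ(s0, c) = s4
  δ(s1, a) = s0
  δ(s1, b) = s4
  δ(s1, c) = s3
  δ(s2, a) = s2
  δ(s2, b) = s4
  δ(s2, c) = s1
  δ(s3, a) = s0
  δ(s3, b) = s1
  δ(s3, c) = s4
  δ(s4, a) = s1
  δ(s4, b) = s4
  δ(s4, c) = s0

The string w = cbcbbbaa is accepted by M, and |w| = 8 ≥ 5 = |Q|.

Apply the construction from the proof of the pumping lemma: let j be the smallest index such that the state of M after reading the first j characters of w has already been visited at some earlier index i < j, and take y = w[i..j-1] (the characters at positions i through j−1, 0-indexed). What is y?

b

State sequence: s0 -c-> s4 -b-> s4 -c-> s0 -b-> s0 -b-> s0 -b-> s0 -a-> s1 -a-> s0
First repeat at step 2: s4 was already visited.

So i = 1, j = 2, giving x = w[0:1] = c, y = w[1:2] = b, z = w[2:8] = cbbbaa.
Check: |xy| = 2 ≤ 5 and |y| = 1 ≥ 1. Reading y takes M from s4 back to s4, so every xyⁱz is accepted.
Since M has 5 states, any run of length ≥ 5 visits 5+1 states, so by pigeonhole some state repeats within the first 5 steps — that repeat gives the pumpable loop.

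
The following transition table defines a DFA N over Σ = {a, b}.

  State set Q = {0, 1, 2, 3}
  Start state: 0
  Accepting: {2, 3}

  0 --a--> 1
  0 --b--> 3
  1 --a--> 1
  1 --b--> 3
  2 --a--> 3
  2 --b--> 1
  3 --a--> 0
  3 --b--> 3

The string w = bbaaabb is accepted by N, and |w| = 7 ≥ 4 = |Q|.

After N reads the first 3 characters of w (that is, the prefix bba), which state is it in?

0

State sequence: 0 -b-> 3 -b-> 3 -a-> 0

After reading 3 characters, N is in state 0.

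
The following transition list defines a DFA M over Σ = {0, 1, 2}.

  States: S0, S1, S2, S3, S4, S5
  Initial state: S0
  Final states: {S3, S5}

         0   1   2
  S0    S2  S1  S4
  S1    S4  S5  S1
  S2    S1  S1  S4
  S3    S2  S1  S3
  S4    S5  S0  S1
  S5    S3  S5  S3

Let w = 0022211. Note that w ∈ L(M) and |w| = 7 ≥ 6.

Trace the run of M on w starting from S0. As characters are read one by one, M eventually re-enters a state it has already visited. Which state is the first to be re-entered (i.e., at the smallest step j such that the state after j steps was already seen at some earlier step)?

Run of M on w = 0 0 2 2 2 1 1:
  step 0: S0  (start)
  step 1: S2  (read 0: S0→S2)
  step 2: S1  (read 0: S2→S1)
  step 3: S1  (read 2: S1→S1)   ← first repeat (S1 seen earlier)
  step 4: S1  (read 2: S1→S1)
  step 5: S1  (read 2: S1→S1)
  step 6: S5  (read 1: S1→S5)
  step 7: S5  (read 1: S5→S5)

The earliest repeat is at step j = 3: M is in S1, which it already visited at step i = 2.
With |Q| = 6, pigeonhole forces a state repeat no later than step 6; the substring read between the first and second visits to that state can be pumped.

S1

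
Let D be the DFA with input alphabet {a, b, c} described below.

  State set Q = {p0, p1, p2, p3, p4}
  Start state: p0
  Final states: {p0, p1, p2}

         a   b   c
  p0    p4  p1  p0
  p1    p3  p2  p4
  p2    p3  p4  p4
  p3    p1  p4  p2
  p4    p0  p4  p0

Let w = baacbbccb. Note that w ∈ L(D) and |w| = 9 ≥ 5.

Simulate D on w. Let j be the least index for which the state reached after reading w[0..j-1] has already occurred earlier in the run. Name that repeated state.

p1

State sequence: p0 -b-> p1 -a-> p3 -a-> p1 -c-> p4 -b-> p4 -b-> p4 -c-> p0 -c-> p0 -b-> p1
First repeat at step 3: p1 was already visited.

The earliest repeat is at step j = 3: D is in p1, which it already visited at step i = 1.
The DFA has 5 states, so the proof of the pumping lemma guarantees a repeated state among the first 5+1 visited; the segment between the two visits is the pumpable y.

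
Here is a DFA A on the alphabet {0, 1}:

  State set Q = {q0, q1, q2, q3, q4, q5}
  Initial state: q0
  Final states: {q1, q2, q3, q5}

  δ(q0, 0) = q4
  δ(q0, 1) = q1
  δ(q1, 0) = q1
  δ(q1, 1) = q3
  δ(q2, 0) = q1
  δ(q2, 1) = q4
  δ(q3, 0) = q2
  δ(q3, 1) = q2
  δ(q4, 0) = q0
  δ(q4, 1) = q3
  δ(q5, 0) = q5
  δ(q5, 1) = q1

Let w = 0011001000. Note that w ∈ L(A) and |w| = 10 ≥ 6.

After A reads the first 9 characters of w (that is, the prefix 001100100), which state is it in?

State sequence: q0 -0-> q4 -0-> q0 -1-> q1 -1-> q3 -0-> q2 -0-> q1 -1-> q3 -0-> q2 -0-> q1

After reading 9 characters, A is in state q1.

q1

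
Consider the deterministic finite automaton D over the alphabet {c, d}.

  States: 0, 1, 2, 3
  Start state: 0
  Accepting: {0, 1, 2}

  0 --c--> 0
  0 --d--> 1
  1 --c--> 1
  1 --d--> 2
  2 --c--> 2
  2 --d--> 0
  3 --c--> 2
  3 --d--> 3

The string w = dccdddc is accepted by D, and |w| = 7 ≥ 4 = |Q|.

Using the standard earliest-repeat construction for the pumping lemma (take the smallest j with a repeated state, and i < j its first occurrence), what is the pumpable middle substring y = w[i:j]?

c

State sequence: 0 -d-> 1 -c-> 1 -c-> 1 -d-> 2 -d-> 0 -d-> 1 -c-> 1
First repeat at step 2: 1 was already visited.

So i = 1, j = 2, giving x = w[0:1] = d, y = w[1:2] = c, z = w[2:7] = cdddc.
Check: |xy| = 2 ≤ 4 and |y| = 1 ≥ 1. Reading y takes D from 1 back to 1, so every xyⁱz is accepted.
With |Q| = 4, pigeonhole forces a state repeat no later than step 4; the substring read between the first and second visits to that state can be pumped.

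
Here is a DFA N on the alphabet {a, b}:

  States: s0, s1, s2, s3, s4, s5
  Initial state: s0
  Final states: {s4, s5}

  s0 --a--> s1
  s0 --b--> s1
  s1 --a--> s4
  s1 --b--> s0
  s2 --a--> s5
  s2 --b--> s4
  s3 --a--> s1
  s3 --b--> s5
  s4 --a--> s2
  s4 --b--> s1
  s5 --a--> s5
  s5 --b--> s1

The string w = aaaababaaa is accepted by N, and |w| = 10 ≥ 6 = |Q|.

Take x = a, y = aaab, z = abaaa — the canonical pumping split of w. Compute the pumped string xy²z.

aaaabaaababaaa

xy^2z = a·aaab·aaab·abaaa = aaaabaaababaaa.
Reading y = aaab takes N from s1 back to s1, so after x·y·y the machine is still in s1, and z then leads to the accepting state s5. Hence aaaabaaababaaa ∈ L(N).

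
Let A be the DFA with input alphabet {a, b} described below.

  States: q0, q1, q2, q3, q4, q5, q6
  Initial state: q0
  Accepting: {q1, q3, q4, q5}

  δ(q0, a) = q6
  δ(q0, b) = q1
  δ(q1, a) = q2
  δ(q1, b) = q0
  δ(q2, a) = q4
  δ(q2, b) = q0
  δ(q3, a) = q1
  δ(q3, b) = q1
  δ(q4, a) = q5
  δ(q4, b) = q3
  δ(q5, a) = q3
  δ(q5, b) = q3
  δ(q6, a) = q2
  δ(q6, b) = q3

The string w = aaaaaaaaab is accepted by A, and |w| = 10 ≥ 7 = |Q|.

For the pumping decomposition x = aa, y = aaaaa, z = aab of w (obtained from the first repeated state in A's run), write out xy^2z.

aaaaaaaaaaaaaab

xy^2z = aa·aaaaa·aaaaa·aab = aaaaaaaaaaaaaab.
Reading y = aaaaa takes A from q2 back to q2, so after x·y·y the machine is still in q2, and z then leads to the accepting state q3. Hence aaaaaaaaaaaaaab ∈ L(A).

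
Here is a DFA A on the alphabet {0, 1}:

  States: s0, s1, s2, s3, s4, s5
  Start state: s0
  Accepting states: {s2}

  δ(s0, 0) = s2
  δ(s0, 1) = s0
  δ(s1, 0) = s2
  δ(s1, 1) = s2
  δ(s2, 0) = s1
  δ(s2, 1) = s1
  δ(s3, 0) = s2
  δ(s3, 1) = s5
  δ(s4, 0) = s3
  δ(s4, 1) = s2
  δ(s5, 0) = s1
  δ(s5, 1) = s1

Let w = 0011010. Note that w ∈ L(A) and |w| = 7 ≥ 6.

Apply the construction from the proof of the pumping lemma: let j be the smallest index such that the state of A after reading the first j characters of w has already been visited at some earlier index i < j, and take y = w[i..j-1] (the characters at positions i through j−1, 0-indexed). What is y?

State sequence: s0 -0-> s2 -0-> s1 -1-> s2 -1-> s1 -0-> s2 -1-> s1 -0-> s2
First repeat at step 3: s2 was already visited.

So i = 1, j = 3, giving x = w[0:1] = 0, y = w[1:3] = 01, z = w[3:7] = 1010.
Check: |xy| = 3 ≤ 6 and |y| = 2 ≥ 1. Reading y takes A from s2 back to s2, so every xyⁱz is accepted.
With |Q| = 6, pigeonhole forces a state repeat no later than step 6; the substring read between the first and second visits to that state can be pumped.

01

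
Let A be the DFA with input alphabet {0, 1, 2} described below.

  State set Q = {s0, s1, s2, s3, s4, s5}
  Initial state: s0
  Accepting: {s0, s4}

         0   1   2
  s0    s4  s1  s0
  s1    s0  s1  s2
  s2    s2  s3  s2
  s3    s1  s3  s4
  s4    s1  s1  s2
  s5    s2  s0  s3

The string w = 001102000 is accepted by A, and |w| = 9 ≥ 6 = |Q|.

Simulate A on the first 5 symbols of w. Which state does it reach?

s0

State sequence: s0 -0-> s4 -0-> s1 -1-> s1 -1-> s1 -0-> s0

After reading 5 characters, A is in state s0.
(This kind of state-tracing is the core of the pumping-lemma construction: with 6 states, pigeonhole forces a repeat within the first 6 steps.)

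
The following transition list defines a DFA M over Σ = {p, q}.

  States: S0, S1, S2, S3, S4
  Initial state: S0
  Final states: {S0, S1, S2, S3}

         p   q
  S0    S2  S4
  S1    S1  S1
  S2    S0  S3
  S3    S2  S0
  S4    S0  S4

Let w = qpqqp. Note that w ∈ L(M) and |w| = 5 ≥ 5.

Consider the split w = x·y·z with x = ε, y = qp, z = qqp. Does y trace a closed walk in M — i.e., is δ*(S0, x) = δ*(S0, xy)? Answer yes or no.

yes

Run of M on the first 2 characters of w = q p:
  step 0: S0  (start)
  step 1: S4  (read q: S0→S4)
  step 2: S0  (read p: S4→S0)

After x (step 0): S0. After xy (step 2): S0.
They match, so y = qp drives M around a cycle from S0 back to itself; pumping y any number of times keeps M in S0 before reading z, and xyⁱz ∈ L(M) for every i ≥ 0.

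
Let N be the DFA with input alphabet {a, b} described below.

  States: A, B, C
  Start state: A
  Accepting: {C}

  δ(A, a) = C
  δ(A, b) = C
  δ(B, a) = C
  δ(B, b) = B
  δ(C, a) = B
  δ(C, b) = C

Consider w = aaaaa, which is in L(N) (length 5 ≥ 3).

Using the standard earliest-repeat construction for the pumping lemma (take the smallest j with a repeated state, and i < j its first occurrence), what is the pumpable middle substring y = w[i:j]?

aa

State sequence: A -a-> C -a-> B -a-> C -a-> B -a-> C
First repeat at step 3: C was already visited.

So i = 1, j = 3, giving x = w[0:1] = a, y = w[1:3] = aa, z = w[3:5] = aa.
Check: |xy| = 3 ≤ 3 and |y| = 2 ≥ 1. Reading y takes N from C back to C, so every xyⁱz is accepted.
Pumping length from the standard proof: p = 3 (the number of states). The repeated state found above gives |xy| = j ≤ 3 and |y| = j − i ≥ 1.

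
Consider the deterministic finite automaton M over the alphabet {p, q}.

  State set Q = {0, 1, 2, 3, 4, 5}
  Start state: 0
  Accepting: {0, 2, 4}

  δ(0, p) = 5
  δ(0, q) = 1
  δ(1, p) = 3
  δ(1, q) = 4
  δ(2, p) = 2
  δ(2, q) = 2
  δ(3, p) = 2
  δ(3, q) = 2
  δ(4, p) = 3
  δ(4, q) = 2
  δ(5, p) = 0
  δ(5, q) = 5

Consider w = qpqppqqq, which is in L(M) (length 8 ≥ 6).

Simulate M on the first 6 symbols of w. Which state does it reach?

2

State sequence: 0 -q-> 1 -p-> 3 -q-> 2 -p-> 2 -p-> 2 -q-> 2

After reading 6 characters, M is in state 2.
(This kind of state-tracing is the core of the pumping-lemma construction: with 6 states, pigeonhole forces a repeat within the first 6 steps.)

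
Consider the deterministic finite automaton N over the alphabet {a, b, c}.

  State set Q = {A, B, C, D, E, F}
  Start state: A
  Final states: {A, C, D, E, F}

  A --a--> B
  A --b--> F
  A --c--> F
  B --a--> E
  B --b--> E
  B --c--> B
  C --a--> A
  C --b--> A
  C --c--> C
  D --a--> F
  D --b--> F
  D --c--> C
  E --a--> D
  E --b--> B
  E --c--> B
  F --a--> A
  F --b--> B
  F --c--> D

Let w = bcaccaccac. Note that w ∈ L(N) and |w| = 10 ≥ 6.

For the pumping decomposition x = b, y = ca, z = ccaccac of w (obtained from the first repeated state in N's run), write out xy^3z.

bcacacaccaccac

xy^3z = b·ca·ca·ca·ccaccac = bcacacaccaccac.
Reading y = ca takes N from F back to F, so after x·y·y·y the machine is still in F, and z then leads to the accepting state D. Hence bcacacaccaccac ∈ L(N).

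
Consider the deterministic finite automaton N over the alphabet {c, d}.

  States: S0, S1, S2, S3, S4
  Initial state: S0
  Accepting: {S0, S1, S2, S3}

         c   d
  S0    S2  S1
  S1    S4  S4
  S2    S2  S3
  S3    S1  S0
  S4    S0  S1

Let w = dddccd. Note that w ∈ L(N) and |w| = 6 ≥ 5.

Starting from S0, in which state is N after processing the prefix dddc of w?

State sequence: S0 -d-> S1 -d-> S4 -d-> S1 -c-> S4

After reading 4 characters, N is in state S4.
(This kind of state-tracing is the core of the pumping-lemma construction: with 5 states, pigeonhole forces a repeat within the first 5 steps.)

S4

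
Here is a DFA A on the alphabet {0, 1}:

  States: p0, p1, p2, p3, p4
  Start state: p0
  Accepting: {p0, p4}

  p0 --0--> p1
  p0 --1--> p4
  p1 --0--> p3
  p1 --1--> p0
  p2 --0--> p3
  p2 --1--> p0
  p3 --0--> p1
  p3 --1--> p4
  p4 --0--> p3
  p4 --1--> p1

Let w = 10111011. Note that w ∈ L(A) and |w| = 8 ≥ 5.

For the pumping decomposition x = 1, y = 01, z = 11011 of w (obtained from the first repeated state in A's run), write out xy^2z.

xy^2z = 1·01·01·11011 = 1010111011.
Reading y = 01 takes A from p4 back to p4, so after x·y·y the machine is still in p4, and z then leads to the accepting state p4. Hence 1010111011 ∈ L(A).

1010111011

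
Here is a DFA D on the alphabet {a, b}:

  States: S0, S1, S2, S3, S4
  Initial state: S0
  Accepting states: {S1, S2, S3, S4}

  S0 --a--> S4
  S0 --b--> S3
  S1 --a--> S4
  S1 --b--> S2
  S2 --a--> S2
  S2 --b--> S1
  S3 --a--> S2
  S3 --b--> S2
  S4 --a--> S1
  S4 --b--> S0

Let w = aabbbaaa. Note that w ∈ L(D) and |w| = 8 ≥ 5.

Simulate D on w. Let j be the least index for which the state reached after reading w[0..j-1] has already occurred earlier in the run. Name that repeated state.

S1

State sequence: S0 -a-> S4 -a-> S1 -b-> S2 -b-> S1 -b-> S2 -a-> S2 -a-> S2 -a-> S2
First repeat at step 4: S1 was already visited.

The earliest repeat is at step j = 4: D is in S1, which it already visited at step i = 2.
Pumping length from the standard proof: p = 5 (the number of states). The repeated state found above gives |xy| = j ≤ 5 and |y| = j − i ≥ 1.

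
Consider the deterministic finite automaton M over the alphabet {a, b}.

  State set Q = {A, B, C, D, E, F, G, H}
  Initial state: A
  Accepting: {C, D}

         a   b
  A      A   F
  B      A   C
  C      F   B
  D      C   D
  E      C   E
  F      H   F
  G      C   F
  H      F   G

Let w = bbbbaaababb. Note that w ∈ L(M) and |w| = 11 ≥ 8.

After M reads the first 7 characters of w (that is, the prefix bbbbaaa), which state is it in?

State sequence: A -b-> F -b-> F -b-> F -b-> F -a-> H -a-> F -a-> H

After reading 7 characters, M is in state H.
(This kind of state-tracing is the core of the pumping-lemma construction: with 8 states, pigeonhole forces a repeat within the first 8 steps.)

H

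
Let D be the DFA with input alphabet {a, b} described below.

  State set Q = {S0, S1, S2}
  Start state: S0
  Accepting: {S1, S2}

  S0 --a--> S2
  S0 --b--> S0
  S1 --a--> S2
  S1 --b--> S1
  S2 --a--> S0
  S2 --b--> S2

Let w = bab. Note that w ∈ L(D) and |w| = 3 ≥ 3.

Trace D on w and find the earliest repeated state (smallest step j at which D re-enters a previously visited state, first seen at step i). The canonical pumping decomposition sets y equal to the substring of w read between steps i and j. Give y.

b

State sequence: S0 -b-> S0 -a-> S2 -b-> S2
First repeat at step 1: S0 was already visited.

So i = 0, j = 1, giving x = w[0:0] = ε, y = w[0:1] = b, z = w[1:3] = ab.
Check: |xy| = 1 ≤ 3 and |y| = 1 ≥ 1. Reading y takes D from S0 back to S0, so every xyⁱz is accepted.
Pumping length from the standard proof: p = 3 (the number of states). The repeated state found above gives |xy| = j ≤ 3 and |y| = j − i ≥ 1.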